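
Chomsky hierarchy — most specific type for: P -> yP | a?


Right-linear: every RHS is a terminal or a terminal followed by one nonterminal
Classification: Type 3 (Regular)


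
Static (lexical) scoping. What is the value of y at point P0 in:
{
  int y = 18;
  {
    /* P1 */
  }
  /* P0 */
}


y declared in the same block as P0
y = 18


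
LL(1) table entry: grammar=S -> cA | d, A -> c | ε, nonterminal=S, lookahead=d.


For [S, d]: 'd' ∈ FIRST(d)
Entry: S -> d


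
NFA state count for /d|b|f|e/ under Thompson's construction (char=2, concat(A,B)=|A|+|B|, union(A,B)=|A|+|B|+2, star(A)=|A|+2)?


Syntax tree has 4 char leaf(s), 3 union(s), 0 star(s)
chars contribute 4×2 = 8; each union adds +2; each star adds +2
Total: 8 + 6 + 0 = 14 states


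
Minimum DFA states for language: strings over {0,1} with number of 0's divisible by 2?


Track (count of 0) mod 2: states 0..1, accept at 0
Minimal DFA: 2 states


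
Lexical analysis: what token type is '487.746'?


Pattern: digits with a decimal point
Type: FLOAT_LITERAL


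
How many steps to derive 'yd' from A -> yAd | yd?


Derivation: A => yd
Steps: 1


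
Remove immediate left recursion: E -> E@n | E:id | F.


Left-recursive alternatives: E@n, E:id; non-recursive: F
Introduce E': E -> FE', E' -> @nE' | :idE' | ε


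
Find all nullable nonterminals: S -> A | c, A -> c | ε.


A nonterminal is nullable iff some alternative derives ε (directly, or every symbol in it is nullable)
Nullable: {A, S}


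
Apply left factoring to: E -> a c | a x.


Common prefix: 'a'
Factored: E -> a E', E' -> c | x


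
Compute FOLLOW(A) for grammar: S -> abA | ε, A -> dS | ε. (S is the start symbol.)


$ ∈ FOLLOW(S). For each A -> αBβ: add FIRST(β)\{ε} to FOLLOW(B); if β nullable, add FOLLOW(A).
FOLLOW(A) = {$}


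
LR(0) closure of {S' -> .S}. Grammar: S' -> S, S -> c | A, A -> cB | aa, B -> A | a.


Start: S' -> .S
For each item with dot before a nonterminal B, add B -> .γ for every B-production
Closure: [S' -> .S, S -> .c, S -> .A, A -> .cB, A -> .aa]


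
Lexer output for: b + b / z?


Scan left to right, longest-match per lexeme
Tokens: ID(b), OP(+), ID(b), OP(/), ID(z)


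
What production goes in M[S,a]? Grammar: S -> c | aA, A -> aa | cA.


For [S, a]: 'a' ∈ FIRST(aA)
Entry: S -> aA


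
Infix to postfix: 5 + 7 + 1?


Left to right (same or higher precedence on left)
Postfix: 5 7 + 1 +


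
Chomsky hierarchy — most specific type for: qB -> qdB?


LHS has context (more than one symbol) and |LHS| ≤ |RHS|
Classification: Type 1 (Context-Sensitive)


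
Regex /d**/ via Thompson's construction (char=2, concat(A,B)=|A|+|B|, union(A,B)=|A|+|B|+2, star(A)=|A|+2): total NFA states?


Syntax tree has 1 char leaf(s), 0 union(s), 2 star(s)
chars contribute 1×2 = 2; each union adds +2; each star adds +2
Total: 2 + 0 + 4 = 6 states


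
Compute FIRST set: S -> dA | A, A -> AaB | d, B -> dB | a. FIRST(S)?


Per alternative of S: FIRST(dA) = {d}; FIRST(A) = {d}
FIRST(S) = {d}


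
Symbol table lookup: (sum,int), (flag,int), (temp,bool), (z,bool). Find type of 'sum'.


Lookup 'sum' → type int


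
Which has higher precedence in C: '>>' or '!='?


'>>' is shift (level 8); '!=' is equality (level 6)
Higher level binds tighter
'>>' has higher precedence than '!='


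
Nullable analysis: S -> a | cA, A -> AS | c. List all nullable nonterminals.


A nonterminal is nullable iff some alternative derives ε (directly, or every symbol in it is nullable)
Nullable: {}


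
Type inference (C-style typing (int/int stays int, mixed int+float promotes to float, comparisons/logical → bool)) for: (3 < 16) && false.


Operand types: bool && bool
Rule: logical operators take bool operands and yield bool
Result type: bool


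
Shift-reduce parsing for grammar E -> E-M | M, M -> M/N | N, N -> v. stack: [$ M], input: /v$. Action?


shift '/' to continue M -> M/N
Action: shift


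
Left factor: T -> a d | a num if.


Common prefix: 'a'
Factored: T -> a T', T' -> d | num if


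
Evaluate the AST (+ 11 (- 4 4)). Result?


Evaluate inner: (- 4 4) = 0
Evaluate root: (+ 11 0) = 11
Result: 11


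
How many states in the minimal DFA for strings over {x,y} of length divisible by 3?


Track length mod 3: states 0..2, accept at 0
Minimal DFA: 3 states


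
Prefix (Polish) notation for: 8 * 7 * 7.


left-to-right (same/higher precedence on left): tree is (* (* 8 7) 7)
Prefix: * * 8 7 7


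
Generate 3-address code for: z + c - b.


Break into single-operator statements:
t1 = z + c
t2 = t1 - b


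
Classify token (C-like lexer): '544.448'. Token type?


Pattern: digits with a decimal point
Type: FLOAT_LITERAL


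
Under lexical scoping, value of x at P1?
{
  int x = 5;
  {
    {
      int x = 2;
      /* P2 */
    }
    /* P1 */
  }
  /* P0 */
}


P1's block does not declare x; resolves to the enclosing declaration at depth 0
x = 5


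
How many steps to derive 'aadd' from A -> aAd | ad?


Derivation: A => aAd => aadd
Steps: 2


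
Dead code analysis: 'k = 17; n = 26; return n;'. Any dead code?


k is assigned but never read
Dead: 'k = 17'


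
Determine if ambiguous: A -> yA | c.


right-linear, alternatives start with distinct terminals 'y' vs 'c': unique leftmost derivation
Unambiguous


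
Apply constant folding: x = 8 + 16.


8 + 16 = 24 at compile time
Optimized: x = 24


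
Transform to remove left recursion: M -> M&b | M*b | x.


Left-recursive alternatives: M&b, M*b; non-recursive: x
Introduce M': M -> xM', M' -> &bM' | *bM' | ε


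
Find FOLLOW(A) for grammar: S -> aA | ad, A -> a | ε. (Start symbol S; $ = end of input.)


$ ∈ FOLLOW(S). For each A -> αBβ: add FIRST(β)\{ε} to FOLLOW(B); if β nullable, add FOLLOW(A).
FOLLOW(A) = {$}


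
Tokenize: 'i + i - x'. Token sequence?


Scan left to right, longest-match per lexeme
Tokens: ID(i), OP(+), ID(i), OP(-), ID(x)


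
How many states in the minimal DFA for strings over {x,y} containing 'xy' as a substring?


KMP-style automaton: 2 progress states + 1 absorbing accept = 3
Minimal DFA: 3 states


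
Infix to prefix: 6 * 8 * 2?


left-to-right (same/higher precedence on left): tree is (* (* 6 8) 2)
Prefix: * * 6 8 2


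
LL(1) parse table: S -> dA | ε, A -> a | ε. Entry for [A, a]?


For [A, a]: 'a' ∈ FIRST(a)
Entry: A -> a


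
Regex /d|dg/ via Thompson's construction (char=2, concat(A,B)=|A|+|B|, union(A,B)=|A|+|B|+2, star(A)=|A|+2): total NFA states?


Syntax tree has 3 char leaf(s), 1 union(s), 0 star(s)
chars contribute 3×2 = 6; each union adds +2; each star adds +2
Total: 6 + 2 + 0 = 8 states


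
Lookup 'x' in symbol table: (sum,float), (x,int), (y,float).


Lookup 'x' → type int


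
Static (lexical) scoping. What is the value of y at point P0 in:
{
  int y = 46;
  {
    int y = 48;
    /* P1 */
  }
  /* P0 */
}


y declared in the same block as P0
y = 46


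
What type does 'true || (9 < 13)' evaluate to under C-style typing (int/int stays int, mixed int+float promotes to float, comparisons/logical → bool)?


Operand types: bool || bool
Rule: logical operators take bool operands and yield bool
Result type: bool


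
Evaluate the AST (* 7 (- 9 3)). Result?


Evaluate inner: (- 9 3) = 6
Evaluate root: (* 7 6) = 42
Result: 42


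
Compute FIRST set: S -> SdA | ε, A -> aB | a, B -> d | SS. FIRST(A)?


Per alternative of A: FIRST(aB) = {a}; FIRST(a) = {a}
FIRST(A) = {a}


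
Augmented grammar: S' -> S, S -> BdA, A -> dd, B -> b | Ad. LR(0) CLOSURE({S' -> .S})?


Start: S' -> .S
For each item with dot before a nonterminal B, add B -> .γ for every B-production
Closure: [S' -> .S, S -> .BdA, B -> .b, B -> .Ad, A -> .dd]


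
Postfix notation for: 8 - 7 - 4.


Left to right (same or higher precedence on left)
Postfix: 8 7 - 4 -


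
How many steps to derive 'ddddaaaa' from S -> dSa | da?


Derivation: S => dSa => ddSaa => dddSaaa => ddddaaaa
Steps: 4


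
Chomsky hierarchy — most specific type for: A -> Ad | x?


Left-linear: every RHS is a terminal or one nonterminal followed by a terminal
Classification: Type 3 (Regular)


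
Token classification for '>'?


Pattern: operator symbol
Type: OPERATOR


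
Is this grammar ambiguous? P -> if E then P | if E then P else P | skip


dangling else: 'if E then if E then skip else skip' parses two ways
Ambiguous


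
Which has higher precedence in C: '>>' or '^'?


'>>' is shift (level 8); '^' is bitwise XOR (level 4)
Higher level binds tighter
'>>' has higher precedence than '^'


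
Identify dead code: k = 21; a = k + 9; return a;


k is read by a's definition; a is returned
No dead code


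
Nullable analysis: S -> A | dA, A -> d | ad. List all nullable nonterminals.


A nonterminal is nullable iff some alternative derives ε (directly, or every symbol in it is nullable)
Nullable: {}


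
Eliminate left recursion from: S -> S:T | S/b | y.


Left-recursive alternatives: S:T, S/b; non-recursive: y
Introduce S': S -> yS', S' -> :TS' | /bS' | ε


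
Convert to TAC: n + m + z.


Break into single-operator statements:
t1 = n + m
t2 = t1 + z


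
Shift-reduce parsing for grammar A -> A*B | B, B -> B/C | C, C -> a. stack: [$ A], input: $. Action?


start symbol A on stack, input exhausted
Action: accept


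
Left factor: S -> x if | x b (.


Common prefix: 'x'
Factored: S -> x S', S' -> if | b (


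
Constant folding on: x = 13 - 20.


13 - 20 = -7 at compile time
Optimized: x = -7


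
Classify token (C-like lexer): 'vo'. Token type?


Pattern: letter/underscore followed by alphanumerics, not a keyword
Type: IDENTIFIER


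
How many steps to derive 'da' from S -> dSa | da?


Derivation: S => da
Steps: 1


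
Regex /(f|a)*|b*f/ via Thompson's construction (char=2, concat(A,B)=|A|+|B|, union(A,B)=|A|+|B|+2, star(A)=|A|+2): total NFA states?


Syntax tree has 4 char leaf(s), 2 union(s), 2 star(s)
chars contribute 4×2 = 8; each union adds +2; each star adds +2
Total: 8 + 4 + 4 = 16 states


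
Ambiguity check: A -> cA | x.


right-linear, alternatives start with distinct terminals 'c' vs 'x': unique leftmost derivation
Unambiguous


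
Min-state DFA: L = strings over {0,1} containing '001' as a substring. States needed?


KMP-style automaton: 3 progress states + 1 absorbing accept = 4
Minimal DFA: 4 states


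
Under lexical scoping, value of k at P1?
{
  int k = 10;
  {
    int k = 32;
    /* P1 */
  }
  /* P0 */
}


k declared in the same block as P1
k = 32


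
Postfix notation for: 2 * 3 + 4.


Left to right (same or higher precedence on left)
Postfix: 2 3 * 4 +


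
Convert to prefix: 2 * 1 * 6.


left-to-right (same/higher precedence on left): tree is (* (* 2 1) 6)
Prefix: * * 2 1 6


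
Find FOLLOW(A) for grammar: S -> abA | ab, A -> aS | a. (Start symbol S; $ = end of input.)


$ ∈ FOLLOW(S). For each A -> αBβ: add FIRST(β)\{ε} to FOLLOW(B); if β nullable, add FOLLOW(A).
FOLLOW(A) = {$}


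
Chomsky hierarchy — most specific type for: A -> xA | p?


Right-linear: every RHS is a terminal or a terminal followed by one nonterminal
Classification: Type 3 (Regular)


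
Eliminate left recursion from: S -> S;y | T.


Left-recursive alternatives: S;y; non-recursive: T
Introduce S': S -> TS', S' -> ;yS' | ε


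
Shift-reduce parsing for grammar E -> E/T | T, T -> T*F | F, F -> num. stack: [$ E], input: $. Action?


start symbol E on stack, input exhausted
Action: accept


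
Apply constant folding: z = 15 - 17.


15 - 17 = -2 at compile time
Optimized: z = -2


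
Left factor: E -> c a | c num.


Common prefix: 'c'
Factored: E -> c E', E' -> a | num


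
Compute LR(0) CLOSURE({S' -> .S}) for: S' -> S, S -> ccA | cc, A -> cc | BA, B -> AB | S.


Start: S' -> .S
For each item with dot before a nonterminal B, add B -> .γ for every B-production
Closure: [S' -> .S, S -> .ccA, S -> .cc]


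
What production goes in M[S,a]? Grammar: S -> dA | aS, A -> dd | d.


For [S, a]: 'a' ∈ FIRST(aS)
Entry: S -> aS


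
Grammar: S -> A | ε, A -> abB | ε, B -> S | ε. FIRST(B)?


Per alternative of B: FIRST(S) = {a, ε}; FIRST(ε) = {ε}
FIRST(B) = {a, ε}


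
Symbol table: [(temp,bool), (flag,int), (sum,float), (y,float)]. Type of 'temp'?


Lookup 'temp' → type bool


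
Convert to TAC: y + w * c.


Break into single-operator statements:
t1 = w * c
t2 = y + t1


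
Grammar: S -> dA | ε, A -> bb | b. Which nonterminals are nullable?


A nonterminal is nullable iff some alternative derives ε (directly, or every symbol in it is nullable)
Nullable: {S}


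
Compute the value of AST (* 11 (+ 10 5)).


Evaluate inner: (+ 10 5) = 15
Evaluate root: (* 11 15) = 165
Result: 165


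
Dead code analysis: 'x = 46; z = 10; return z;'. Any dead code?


x is assigned but never read
Dead: 'x = 46'


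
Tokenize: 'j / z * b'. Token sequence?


Scan left to right, longest-match per lexeme
Tokens: ID(j), OP(/), ID(z), OP(*), ID(b)


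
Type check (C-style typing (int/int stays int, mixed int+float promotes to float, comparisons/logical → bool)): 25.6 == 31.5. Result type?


Operand types: float == float
Rule: comparison yields bool
Result type: bool


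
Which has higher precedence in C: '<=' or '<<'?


'<<' is shift (level 8); '<=' is relational (level 7)
Higher level binds tighter
'<<' has higher precedence than '<='


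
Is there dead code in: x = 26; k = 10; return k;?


x is assigned but never read
Dead: 'x = 26'


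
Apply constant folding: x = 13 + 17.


13 + 17 = 30 at compile time
Optimized: x = 30


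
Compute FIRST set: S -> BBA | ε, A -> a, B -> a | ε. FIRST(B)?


Per alternative of B: FIRST(a) = {a}; FIRST(ε) = {ε}
FIRST(B) = {a, ε}


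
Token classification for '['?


Pattern: delimiter/punctuation
Type: PUNCTUATION


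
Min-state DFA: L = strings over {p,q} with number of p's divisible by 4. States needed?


Track (count of p) mod 4: states 0..3, accept at 0
Minimal DFA: 4 states


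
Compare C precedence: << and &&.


'<<' is shift (level 8); '&&' is logical AND (level 2)
Higher level binds tighter
'<<' has higher precedence than '&&'


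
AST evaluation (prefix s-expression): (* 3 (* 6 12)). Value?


Evaluate inner: (* 6 12) = 72
Evaluate root: (* 3 72) = 216
Result: 216


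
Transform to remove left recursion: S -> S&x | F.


Left-recursive alternatives: S&x; non-recursive: F
Introduce S': S -> FS', S' -> &xS' | ε


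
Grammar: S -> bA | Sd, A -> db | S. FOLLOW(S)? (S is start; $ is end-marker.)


$ ∈ FOLLOW(S). For each A -> αBβ: add FIRST(β)\{ε} to FOLLOW(B); if β nullable, add FOLLOW(A).
FOLLOW(S) = {$, d}


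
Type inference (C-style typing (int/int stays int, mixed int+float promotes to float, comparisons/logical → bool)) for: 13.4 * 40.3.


Operand types: float * float
Rule: mixed int/float promotes to float; int/int stays int
Result type: float


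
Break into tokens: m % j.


Scan left to right, longest-match per lexeme
Tokens: ID(m), OP(%), ID(j)


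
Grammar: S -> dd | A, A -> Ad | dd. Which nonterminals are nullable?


A nonterminal is nullable iff some alternative derives ε (directly, or every symbol in it is nullable)
Nullable: {}


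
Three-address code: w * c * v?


Break into single-operator statements:
t1 = w * c
t2 = t1 * v


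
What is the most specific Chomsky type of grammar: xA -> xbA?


LHS has context (more than one symbol) and |LHS| ≤ |RHS|
Classification: Type 1 (Context-Sensitive)


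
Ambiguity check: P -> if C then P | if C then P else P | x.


dangling else: 'if C then if C then x else x' parses two ways
Ambiguous


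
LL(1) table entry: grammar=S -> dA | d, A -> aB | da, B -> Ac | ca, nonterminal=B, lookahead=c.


For [B, c]: 'c' ∈ FIRST(ca)
Entry: B -> ca


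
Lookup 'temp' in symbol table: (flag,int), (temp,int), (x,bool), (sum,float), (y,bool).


Lookup 'temp' → type int


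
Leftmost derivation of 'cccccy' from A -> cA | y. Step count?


Derivation: A => cA => ccA => cccA => ccccA => cccccA => cccccy
Steps: 6


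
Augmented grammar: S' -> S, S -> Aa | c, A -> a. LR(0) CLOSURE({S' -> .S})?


Start: S' -> .S
For each item with dot before a nonterminal B, add B -> .γ for every B-production
Closure: [S' -> .S, S -> .Aa, S -> .c, A -> .a]


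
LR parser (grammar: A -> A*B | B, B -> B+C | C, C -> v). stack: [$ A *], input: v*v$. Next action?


no handle ('A*' is not any RHS); shift 'v'
Action: shift


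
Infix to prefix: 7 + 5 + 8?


left-to-right (same/higher precedence on left): tree is (+ (+ 7 5) 8)
Prefix: + + 7 5 8


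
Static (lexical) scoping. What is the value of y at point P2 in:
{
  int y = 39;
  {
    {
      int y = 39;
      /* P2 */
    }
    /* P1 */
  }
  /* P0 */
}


y declared in the same block as P2
y = 39


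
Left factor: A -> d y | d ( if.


Common prefix: 'd'
Factored: A -> d A', A' -> y | ( if


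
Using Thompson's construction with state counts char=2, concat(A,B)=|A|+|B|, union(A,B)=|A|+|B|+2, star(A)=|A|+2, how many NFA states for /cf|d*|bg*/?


Syntax tree has 5 char leaf(s), 2 union(s), 2 star(s)
chars contribute 5×2 = 10; each union adds +2; each star adds +2
Total: 10 + 4 + 4 = 18 states


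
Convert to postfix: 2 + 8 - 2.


Left to right (same or higher precedence on left)
Postfix: 2 8 + 2 -


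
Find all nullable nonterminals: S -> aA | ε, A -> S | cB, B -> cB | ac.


A nonterminal is nullable iff some alternative derives ε (directly, or every symbol in it is nullable)
Nullable: {A, S}


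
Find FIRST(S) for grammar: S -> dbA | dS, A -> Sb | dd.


Per alternative of S: FIRST(dbA) = {d}; FIRST(dS) = {d}
FIRST(S) = {d}


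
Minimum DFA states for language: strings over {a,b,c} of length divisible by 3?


Track length mod 3: states 0..2, accept at 0
Minimal DFA: 3 states


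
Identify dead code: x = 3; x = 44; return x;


first assignment to x is overwritten before any read
Dead: 'x = 3'


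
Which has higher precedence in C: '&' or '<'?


'<' is relational (level 7); '&' is bitwise AND (level 5)
Higher level binds tighter
'<' has higher precedence than '&'


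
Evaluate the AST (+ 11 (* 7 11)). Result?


Evaluate inner: (* 7 11) = 77
Evaluate root: (+ 11 77) = 88
Result: 88


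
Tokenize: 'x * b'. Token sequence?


Scan left to right, longest-match per lexeme
Tokens: ID(x), OP(*), ID(b)


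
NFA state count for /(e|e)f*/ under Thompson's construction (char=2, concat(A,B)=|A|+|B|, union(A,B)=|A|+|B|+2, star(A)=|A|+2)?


Syntax tree has 3 char leaf(s), 1 union(s), 1 star(s)
chars contribute 3×2 = 6; each union adds +2; each star adds +2
Total: 6 + 2 + 2 = 10 states


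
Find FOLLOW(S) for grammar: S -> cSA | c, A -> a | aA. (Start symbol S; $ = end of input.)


$ ∈ FOLLOW(S). For each A -> αBβ: add FIRST(β)\{ε} to FOLLOW(B); if β nullable, add FOLLOW(A).
FOLLOW(S) = {$, a}


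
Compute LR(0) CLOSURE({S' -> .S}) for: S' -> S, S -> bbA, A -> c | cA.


Start: S' -> .S
For each item with dot before a nonterminal B, add B -> .γ for every B-production
Closure: [S' -> .S, S -> .bbA]


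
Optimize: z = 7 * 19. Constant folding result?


7 * 19 = 133 at compile time
Optimized: z = 133


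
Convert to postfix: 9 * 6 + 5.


Left to right (same or higher precedence on left)
Postfix: 9 6 * 5 +


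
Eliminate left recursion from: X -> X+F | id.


Left-recursive alternatives: X+F; non-recursive: id
Introduce X': X -> idX', X' -> +FX' | ε


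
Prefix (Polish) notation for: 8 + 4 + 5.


left-to-right (same/higher precedence on left): tree is (+ (+ 8 4) 5)
Prefix: + + 8 4 5


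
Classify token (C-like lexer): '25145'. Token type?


Pattern: digits only
Type: INTEGER_LITERAL


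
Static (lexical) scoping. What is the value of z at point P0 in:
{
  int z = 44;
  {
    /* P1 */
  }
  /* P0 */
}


z declared in the same block as P0
z = 44


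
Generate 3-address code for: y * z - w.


Break into single-operator statements:
t1 = y * z
t2 = t1 - w


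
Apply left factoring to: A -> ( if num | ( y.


Common prefix: '('
Factored: A -> ( A', A' -> if num | y


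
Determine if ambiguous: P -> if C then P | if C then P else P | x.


dangling else: 'if C then if C then x else x' parses two ways
Ambiguous


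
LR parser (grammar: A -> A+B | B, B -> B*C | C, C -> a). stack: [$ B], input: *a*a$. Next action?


shift '*' to continue B -> B*C
Action: shift


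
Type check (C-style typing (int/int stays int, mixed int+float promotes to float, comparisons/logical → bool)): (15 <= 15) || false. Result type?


Operand types: bool || bool
Rule: logical operators take bool operands and yield bool
Result type: bool


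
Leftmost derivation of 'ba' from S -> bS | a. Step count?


Derivation: S => bS => ba
Steps: 2


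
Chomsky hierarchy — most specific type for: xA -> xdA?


LHS has context (more than one symbol) and |LHS| ≤ |RHS|
Classification: Type 1 (Context-Sensitive)


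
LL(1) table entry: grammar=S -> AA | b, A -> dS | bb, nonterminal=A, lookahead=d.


For [A, d]: 'd' ∈ FIRST(dS)
Entry: A -> dS


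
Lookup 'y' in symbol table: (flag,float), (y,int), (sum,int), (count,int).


Lookup 'y' → type int


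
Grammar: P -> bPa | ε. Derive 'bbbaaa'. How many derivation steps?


Derivation: P => bPa => bbPaa => bbbPaaa => bbbaaa
Steps: 4


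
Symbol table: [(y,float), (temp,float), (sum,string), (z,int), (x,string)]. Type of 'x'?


Lookup 'x' → type string


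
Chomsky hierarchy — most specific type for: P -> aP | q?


Right-linear: every RHS is a terminal or a terminal followed by one nonterminal
Classification: Type 3 (Regular)


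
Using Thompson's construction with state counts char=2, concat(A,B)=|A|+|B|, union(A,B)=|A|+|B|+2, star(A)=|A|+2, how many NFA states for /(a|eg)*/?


Syntax tree has 3 char leaf(s), 1 union(s), 1 star(s)
chars contribute 3×2 = 6; each union adds +2; each star adds +2
Total: 6 + 2 + 2 = 10 states


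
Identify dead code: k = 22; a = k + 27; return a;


k is read by a's definition; a is returned
No dead code


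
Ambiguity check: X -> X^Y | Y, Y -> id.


precedence layered via separate nonterminal Y: deterministic
Unambiguous


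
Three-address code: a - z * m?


Break into single-operator statements:
t1 = z * m
t2 = a - t1


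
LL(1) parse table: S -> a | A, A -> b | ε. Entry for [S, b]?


For [S, b]: 'b' ∈ FIRST(A)
Entry: S -> A


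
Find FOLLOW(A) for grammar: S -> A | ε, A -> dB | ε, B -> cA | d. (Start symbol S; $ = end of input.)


$ ∈ FOLLOW(S). For each A -> αBβ: add FIRST(β)\{ε} to FOLLOW(B); if β nullable, add FOLLOW(A).
FOLLOW(A) = {$}


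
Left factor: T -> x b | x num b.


Common prefix: 'x'
Factored: T -> x T', T' -> b | num b


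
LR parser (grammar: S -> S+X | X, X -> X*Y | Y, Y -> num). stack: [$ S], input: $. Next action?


start symbol S on stack, input exhausted
Action: accept


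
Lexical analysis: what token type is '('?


Pattern: delimiter/punctuation
Type: PUNCTUATION


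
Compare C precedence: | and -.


'-' is additive (level 9); '|' is bitwise OR (level 3)
Higher level binds tighter
'-' has higher precedence than '|'


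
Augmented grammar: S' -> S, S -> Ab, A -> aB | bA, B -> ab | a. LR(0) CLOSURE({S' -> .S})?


Start: S' -> .S
For each item with dot before a nonterminal B, add B -> .γ for every B-production
Closure: [S' -> .S, S -> .Ab, A -> .aB, A -> .bA]


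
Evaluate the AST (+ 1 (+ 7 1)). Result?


Evaluate inner: (+ 7 1) = 8
Evaluate root: (+ 1 8) = 9
Result: 9


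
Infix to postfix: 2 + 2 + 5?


Left to right (same or higher precedence on left)
Postfix: 2 2 + 5 +


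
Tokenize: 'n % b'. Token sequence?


Scan left to right, longest-match per lexeme
Tokens: ID(n), OP(%), ID(b)


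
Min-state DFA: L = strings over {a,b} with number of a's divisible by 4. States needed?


Track (count of a) mod 4: states 0..3, accept at 0
Minimal DFA: 4 states


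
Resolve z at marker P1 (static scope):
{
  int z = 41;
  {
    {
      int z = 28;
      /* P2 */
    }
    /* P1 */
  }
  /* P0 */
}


P1's block does not declare z; resolves to the enclosing declaration at depth 0
z = 41


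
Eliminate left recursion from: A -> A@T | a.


Left-recursive alternatives: A@T; non-recursive: a
Introduce A': A -> aA', A' -> @TA' | ε


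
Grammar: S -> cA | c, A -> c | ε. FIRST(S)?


Per alternative of S: FIRST(cA) = {c}; FIRST(c) = {c}
FIRST(S) = {c}


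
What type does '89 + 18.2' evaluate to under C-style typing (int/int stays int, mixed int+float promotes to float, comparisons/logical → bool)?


Operand types: int + float
Rule: mixed int/float promotes to float; int/int stays int
Result type: float


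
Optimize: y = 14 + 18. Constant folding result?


14 + 18 = 32 at compile time
Optimized: y = 32


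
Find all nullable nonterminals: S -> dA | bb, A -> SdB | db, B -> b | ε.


A nonterminal is nullable iff some alternative derives ε (directly, or every symbol in it is nullable)
Nullable: {B}


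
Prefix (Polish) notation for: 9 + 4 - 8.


left-to-right (same/higher precedence on left): tree is (- (+ 9 4) 8)
Prefix: - + 9 4 8


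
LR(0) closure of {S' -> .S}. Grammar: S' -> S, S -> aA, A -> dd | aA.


Start: S' -> .S
For each item with dot before a nonterminal B, add B -> .γ for every B-production
Closure: [S' -> .S, S -> .aA]


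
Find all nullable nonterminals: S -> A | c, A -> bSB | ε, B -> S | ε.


A nonterminal is nullable iff some alternative derives ε (directly, or every symbol in it is nullable)
Nullable: {A, B, S}


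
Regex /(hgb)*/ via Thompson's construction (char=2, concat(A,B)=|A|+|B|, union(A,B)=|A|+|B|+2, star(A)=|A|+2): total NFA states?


Syntax tree has 3 char leaf(s), 0 union(s), 1 star(s)
chars contribute 3×2 = 6; each union adds +2; each star adds +2
Total: 6 + 0 + 2 = 8 states


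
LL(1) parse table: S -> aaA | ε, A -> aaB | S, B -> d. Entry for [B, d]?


For [B, d]: 'd' ∈ FIRST(d)
Entry: B -> d


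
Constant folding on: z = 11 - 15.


11 - 15 = -4 at compile time
Optimized: z = -4


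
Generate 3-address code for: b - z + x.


Break into single-operator statements:
t1 = b - z
t2 = t1 + x


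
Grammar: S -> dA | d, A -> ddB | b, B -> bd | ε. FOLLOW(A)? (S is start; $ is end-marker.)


$ ∈ FOLLOW(S). For each A -> αBβ: add FIRST(β)\{ε} to FOLLOW(B); if β nullable, add FOLLOW(A).
FOLLOW(A) = {$}


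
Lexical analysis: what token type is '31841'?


Pattern: digits only
Type: INTEGER_LITERAL


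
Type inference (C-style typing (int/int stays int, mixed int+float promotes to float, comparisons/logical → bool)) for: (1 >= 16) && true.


Operand types: bool && bool
Rule: logical operators take bool operands and yield bool
Result type: bool


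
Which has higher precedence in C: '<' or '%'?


'%' is multiplicative (level 10); '<' is relational (level 7)
Higher level binds tighter
'%' has higher precedence than '<'


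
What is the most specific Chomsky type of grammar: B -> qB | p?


Right-linear: every RHS is a terminal or a terminal followed by one nonterminal
Classification: Type 3 (Regular)


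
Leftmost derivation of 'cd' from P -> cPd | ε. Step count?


Derivation: P => cPd => cd
Steps: 2


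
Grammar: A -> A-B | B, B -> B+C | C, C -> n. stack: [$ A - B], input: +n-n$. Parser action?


'+' can extend B; shift to build B -> B+C
Action: shift


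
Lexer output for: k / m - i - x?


Scan left to right, longest-match per lexeme
Tokens: ID(k), OP(/), ID(m), OP(-), ID(i), OP(-), ID(x)


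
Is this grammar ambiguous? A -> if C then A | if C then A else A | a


dangling else: 'if C then if C then a else a' parses two ways
Ambiguous


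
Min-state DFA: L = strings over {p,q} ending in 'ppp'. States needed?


Track the longest suffix of input matching a prefix of 'ppp': 4 classes (prefixes of length 0..3)
Minimal DFA: 4 states


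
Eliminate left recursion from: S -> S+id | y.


Left-recursive alternatives: S+id; non-recursive: y
Introduce S': S -> yS', S' -> +idS' | ε


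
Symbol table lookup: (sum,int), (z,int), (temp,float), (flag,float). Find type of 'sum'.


Lookup 'sum' → type int


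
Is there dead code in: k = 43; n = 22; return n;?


k is assigned but never read
Dead: 'k = 43'


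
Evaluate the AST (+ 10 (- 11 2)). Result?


Evaluate inner: (- 11 2) = 9
Evaluate root: (+ 10 9) = 19
Result: 19


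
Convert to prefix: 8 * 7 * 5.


left-to-right (same/higher precedence on left): tree is (* (* 8 7) 5)
Prefix: * * 8 7 5


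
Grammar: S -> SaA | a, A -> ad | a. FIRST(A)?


Per alternative of A: FIRST(ad) = {a}; FIRST(a) = {a}
FIRST(A) = {a}


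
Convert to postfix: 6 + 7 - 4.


Left to right (same or higher precedence on left)
Postfix: 6 7 + 4 -


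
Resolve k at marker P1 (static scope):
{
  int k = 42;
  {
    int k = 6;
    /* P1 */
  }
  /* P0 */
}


k declared in the same block as P1
k = 6


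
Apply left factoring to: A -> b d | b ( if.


Common prefix: 'b'
Factored: A -> b A', A' -> d | ( if


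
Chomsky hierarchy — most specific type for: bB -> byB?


LHS has context (more than one symbol) and |LHS| ≤ |RHS|
Classification: Type 1 (Context-Sensitive)


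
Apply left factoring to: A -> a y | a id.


Common prefix: 'a'
Factored: A -> a A', A' -> y | id


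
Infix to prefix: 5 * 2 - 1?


left-to-right (same/higher precedence on left): tree is (- (* 5 2) 1)
Prefix: - * 5 2 1


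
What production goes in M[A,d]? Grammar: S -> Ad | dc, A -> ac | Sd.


For [A, d]: 'd' ∈ FIRST(Sd)
Entry: A -> Sd


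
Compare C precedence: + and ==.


'+' is additive (level 9); '==' is equality (level 6)
Higher level binds tighter
'+' has higher precedence than '=='


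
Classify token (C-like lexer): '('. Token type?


Pattern: delimiter/punctuation
Type: PUNCTUATION


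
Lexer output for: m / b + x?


Scan left to right, longest-match per lexeme
Tokens: ID(m), OP(/), ID(b), OP(+), ID(x)


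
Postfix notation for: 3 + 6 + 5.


Left to right (same or higher precedence on left)
Postfix: 3 6 + 5 +


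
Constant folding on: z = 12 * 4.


12 * 4 = 48 at compile time
Optimized: z = 48


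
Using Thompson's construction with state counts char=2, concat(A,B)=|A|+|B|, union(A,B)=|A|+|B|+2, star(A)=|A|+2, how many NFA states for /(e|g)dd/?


Syntax tree has 4 char leaf(s), 1 union(s), 0 star(s)
chars contribute 4×2 = 8; each union adds +2; each star adds +2
Total: 8 + 2 + 0 = 10 states


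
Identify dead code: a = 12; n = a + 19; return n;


a is read by n's definition; n is returned
No dead code


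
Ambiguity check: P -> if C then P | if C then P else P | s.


dangling else: 'if C then if C then s else s' parses two ways
Ambiguous


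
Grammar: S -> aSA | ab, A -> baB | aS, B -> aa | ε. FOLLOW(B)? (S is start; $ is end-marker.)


$ ∈ FOLLOW(S). For each A -> αBβ: add FIRST(β)\{ε} to FOLLOW(B); if β nullable, add FOLLOW(A).
FOLLOW(B) = {$, a, b}


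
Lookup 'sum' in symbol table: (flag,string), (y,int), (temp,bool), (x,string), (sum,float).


Lookup 'sum' → type float


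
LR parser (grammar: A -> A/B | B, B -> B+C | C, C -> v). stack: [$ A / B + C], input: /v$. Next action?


handle 'B+C' on top
Action: reduce (B -> B+C)


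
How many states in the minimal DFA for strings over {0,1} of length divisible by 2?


Track length mod 2: states 0..1, accept at 0
Minimal DFA: 2 states


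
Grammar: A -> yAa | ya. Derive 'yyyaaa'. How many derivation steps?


Derivation: A => yAa => yyAaa => yyyaaa
Steps: 3


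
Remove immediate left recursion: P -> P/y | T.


Left-recursive alternatives: P/y; non-recursive: T
Introduce P': P -> TP', P' -> /yP' | ε


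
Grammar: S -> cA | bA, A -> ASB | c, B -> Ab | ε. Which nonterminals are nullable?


A nonterminal is nullable iff some alternative derives ε (directly, or every symbol in it is nullable)
Nullable: {B}


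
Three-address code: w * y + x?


Break into single-operator statements:
t1 = w * y
t2 = t1 + x


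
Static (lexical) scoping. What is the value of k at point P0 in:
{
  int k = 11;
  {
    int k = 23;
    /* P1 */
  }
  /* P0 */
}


k declared in the same block as P0
k = 11


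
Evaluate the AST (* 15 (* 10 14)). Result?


Evaluate inner: (* 10 14) = 140
Evaluate root: (* 15 140) = 2100
Result: 2100


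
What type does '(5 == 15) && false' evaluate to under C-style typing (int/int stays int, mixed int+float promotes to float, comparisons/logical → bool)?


Operand types: bool && bool
Rule: logical operators take bool operands and yield bool
Result type: bool


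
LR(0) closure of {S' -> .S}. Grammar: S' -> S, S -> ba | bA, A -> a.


Start: S' -> .S
For each item with dot before a nonterminal B, add B -> .γ for every B-production
Closure: [S' -> .S, S -> .ba, S -> .bA]


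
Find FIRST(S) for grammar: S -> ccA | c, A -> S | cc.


Per alternative of S: FIRST(ccA) = {c}; FIRST(c) = {c}
FIRST(S) = {c}


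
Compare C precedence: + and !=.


'+' is additive (level 9); '!=' is equality (level 6)
Higher level binds tighter
'+' has higher precedence than '!='


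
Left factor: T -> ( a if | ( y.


Common prefix: '('
Factored: T -> ( T', T' -> a if | y


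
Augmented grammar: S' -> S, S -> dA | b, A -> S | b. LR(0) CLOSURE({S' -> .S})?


Start: S' -> .S
For each item with dot before a nonterminal B, add B -> .γ for every B-production
Closure: [S' -> .S, S -> .dA, S -> .b]


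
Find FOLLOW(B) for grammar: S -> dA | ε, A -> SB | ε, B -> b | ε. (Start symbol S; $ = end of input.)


$ ∈ FOLLOW(S). For each A -> αBβ: add FIRST(β)\{ε} to FOLLOW(B); if β nullable, add FOLLOW(A).
FOLLOW(B) = {$, b}


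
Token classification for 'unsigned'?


Pattern: reserved word
Type: KEYWORD


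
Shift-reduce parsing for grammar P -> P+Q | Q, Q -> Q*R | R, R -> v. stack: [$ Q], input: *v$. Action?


shift '*' to continue Q -> Q*R
Action: shift


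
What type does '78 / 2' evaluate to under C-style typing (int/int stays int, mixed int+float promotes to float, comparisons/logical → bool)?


Operand types: int / int
Rule: mixed int/float promotes to float; int/int stays int
Result type: int


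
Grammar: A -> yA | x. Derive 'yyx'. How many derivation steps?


Derivation: A => yA => yyA => yyx
Steps: 3


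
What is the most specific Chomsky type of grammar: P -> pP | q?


Right-linear: every RHS is a terminal or a terminal followed by one nonterminal
Classification: Type 3 (Regular)


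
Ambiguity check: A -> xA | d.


right-linear, alternatives start with distinct terminals 'x' vs 'd': unique leftmost derivation
Unambiguous


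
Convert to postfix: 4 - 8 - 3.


Left to right (same or higher precedence on left)
Postfix: 4 8 - 3 -


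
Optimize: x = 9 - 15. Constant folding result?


9 - 15 = -6 at compile time
Optimized: x = -6


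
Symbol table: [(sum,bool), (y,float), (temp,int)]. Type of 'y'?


Lookup 'y' → type float


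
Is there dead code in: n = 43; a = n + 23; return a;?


n is read by a's definition; a is returned
No dead code


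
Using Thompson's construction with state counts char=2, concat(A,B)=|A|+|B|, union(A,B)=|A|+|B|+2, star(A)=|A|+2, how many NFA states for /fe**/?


Syntax tree has 2 char leaf(s), 0 union(s), 2 star(s)
chars contribute 2×2 = 4; each union adds +2; each star adds +2
Total: 4 + 0 + 4 = 8 states


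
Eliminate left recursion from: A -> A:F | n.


Left-recursive alternatives: A:F; non-recursive: n
Introduce A': A -> nA', A' -> :FA' | ε


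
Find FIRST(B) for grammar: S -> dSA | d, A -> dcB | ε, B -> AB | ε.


Per alternative of B: FIRST(AB) = {d, ε}; FIRST(ε) = {ε}
FIRST(B) = {d, ε}


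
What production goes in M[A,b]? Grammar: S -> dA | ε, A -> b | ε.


For [A, b]: 'b' ∈ FIRST(b)
Entry: A -> b


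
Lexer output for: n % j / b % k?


Scan left to right, longest-match per lexeme
Tokens: ID(n), OP(%), ID(j), OP(/), ID(b), OP(%), ID(k)


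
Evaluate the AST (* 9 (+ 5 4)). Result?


Evaluate inner: (+ 5 4) = 9
Evaluate root: (* 9 9) = 81
Result: 81


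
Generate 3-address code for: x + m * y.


Break into single-operator statements:
t1 = m * y
t2 = x + t1


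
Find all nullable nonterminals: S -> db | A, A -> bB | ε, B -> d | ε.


A nonterminal is nullable iff some alternative derives ε (directly, or every symbol in it is nullable)
Nullable: {A, B, S}


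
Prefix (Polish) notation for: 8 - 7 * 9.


'*' binds tighter: tree is (- 8 (* 7 9))
Prefix: - 8 * 7 9


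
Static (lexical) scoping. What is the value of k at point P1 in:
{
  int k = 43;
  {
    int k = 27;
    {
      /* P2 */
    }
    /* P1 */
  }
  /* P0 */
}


k declared in the same block as P1
k = 27


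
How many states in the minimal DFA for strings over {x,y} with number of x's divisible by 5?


Track (count of x) mod 5: states 0..4, accept at 0
Minimal DFA: 5 states


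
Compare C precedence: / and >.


'/' is multiplicative (level 10); '>' is relational (level 7)
Higher level binds tighter
'/' has higher precedence than '>'


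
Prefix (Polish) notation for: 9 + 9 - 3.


left-to-right (same/higher precedence on left): tree is (- (+ 9 9) 3)
Prefix: - + 9 9 3


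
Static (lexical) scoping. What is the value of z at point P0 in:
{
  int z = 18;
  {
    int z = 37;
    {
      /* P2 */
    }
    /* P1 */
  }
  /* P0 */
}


z declared in the same block as P0
z = 18


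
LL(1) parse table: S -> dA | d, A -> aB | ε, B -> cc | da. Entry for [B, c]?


For [B, c]: 'c' ∈ FIRST(cc)
Entry: B -> cc


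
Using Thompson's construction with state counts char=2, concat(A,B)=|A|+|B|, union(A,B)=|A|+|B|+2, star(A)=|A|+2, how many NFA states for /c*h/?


Syntax tree has 2 char leaf(s), 0 union(s), 1 star(s)
chars contribute 2×2 = 4; each union adds +2; each star adds +2
Total: 4 + 0 + 2 = 6 states


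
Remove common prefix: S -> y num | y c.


Common prefix: 'y'
Factored: S -> y S', S' -> num | c


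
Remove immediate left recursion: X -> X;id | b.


Left-recursive alternatives: X;id; non-recursive: b
Introduce X': X -> bX', X' -> ;idX' | ε


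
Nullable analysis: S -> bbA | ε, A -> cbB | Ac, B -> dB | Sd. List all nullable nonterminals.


A nonterminal is nullable iff some alternative derives ε (directly, or every symbol in it is nullable)
Nullable: {S}


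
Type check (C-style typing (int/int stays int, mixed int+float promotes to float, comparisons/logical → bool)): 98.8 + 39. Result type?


Operand types: float + int
Rule: mixed int/float promotes to float; int/int stays int
Result type: float


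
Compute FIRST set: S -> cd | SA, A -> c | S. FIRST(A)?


Per alternative of A: FIRST(c) = {c}; FIRST(S) = {c}
FIRST(A) = {c}


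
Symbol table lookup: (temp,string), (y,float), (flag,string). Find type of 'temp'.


Lookup 'temp' → type string
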